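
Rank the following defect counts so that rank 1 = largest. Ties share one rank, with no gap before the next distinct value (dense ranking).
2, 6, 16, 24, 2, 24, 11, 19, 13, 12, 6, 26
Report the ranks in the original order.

Sorted (descending): 26, 24, 24, 19, 16, 13, 12, 11, 6, 6, 2, 2
The 2 values of 24 share dense rank 2.
The 2 values of 6 share dense rank 8.
The 2 values of 2 share dense rank 9.
Remaining distinct values take the next consecutive integers.

9, 8, 4, 2, 9, 2, 7, 3, 5, 6, 8, 1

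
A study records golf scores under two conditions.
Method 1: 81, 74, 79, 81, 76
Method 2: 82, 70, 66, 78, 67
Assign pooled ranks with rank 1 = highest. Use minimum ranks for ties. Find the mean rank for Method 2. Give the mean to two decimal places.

6.60

Sorted (descending): 82, 81, 81, 79, 78, 76, 74, 70, 67, 66
The 2 values of 81 occupy positions 2–3 → each gets rank 2.
Method 2 values → pooled ranks: 82→1, 70→8, 66→10, 78→5, 67→9
Mean rank = (1 + 8 + 10 + 5 + 9) / 5 = 6.60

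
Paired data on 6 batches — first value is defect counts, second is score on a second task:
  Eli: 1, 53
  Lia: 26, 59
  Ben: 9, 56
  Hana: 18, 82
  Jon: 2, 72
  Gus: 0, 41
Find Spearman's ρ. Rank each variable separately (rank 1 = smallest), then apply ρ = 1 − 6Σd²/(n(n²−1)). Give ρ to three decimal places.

Ranks of variable 1: 2, 6, 4, 5, 3, 1
Ranks of variable 2: 2, 4, 3, 6, 5, 1
d = r₁ − r₂: 0, 2, 1, -1, -2, 0
d²: 0, 4, 1, 1, 4, 0; Σd² = 10
ρ = 1 − 6·10/(6·35) = 1 − 60/210 = 0.714

0.714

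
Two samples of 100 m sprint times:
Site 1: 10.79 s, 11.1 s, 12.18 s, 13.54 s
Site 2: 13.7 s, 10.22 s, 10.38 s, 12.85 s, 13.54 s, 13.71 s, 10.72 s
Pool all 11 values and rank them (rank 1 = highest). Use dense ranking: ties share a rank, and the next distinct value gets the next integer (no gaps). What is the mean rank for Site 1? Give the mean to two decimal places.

Sorted (descending): 13.71, 13.7, 13.54, 13.54, 12.85, 12.18, 11.1, 10.79, 10.72, 10.38, 10.22
The 2 values of 13.54 share dense rank 3.
Remaining distinct values take the next consecutive integers.
Site 1 values → pooled ranks: 10.79→7, 11.1→6, 12.18→5, 13.54→3
Mean rank = (7 + 6 + 5 + 3) / 4 = 5.25

5.25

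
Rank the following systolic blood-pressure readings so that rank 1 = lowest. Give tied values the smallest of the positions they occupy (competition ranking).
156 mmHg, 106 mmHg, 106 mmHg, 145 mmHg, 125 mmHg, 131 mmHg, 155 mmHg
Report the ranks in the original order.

7, 1, 1, 5, 3, 4, 6

Sorted (ascending): 106, 106, 125, 131, 145, 155, 156
The 2 values of 106 occupy positions 1–2 → each gets rank 1.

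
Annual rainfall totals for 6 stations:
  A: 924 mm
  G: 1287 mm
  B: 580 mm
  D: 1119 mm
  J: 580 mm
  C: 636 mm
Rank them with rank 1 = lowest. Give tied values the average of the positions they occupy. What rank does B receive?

1.5

Sorted (ascending): 580, 580, 636, 924, 1119, 1287
The 2 values of 580 occupy positions 1–2 → average rank (1+2)/2 = 1.5.
B has value 580 mm → rank 1.5.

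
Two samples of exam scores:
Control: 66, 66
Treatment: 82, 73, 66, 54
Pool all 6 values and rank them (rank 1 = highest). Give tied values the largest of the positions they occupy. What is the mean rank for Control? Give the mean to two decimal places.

Sorted (descending): 82, 73, 66, 66, 66, 54
The 3 values of 66 occupy positions 3–5 → each gets rank 5.
Control values → pooled ranks: 66→5, 66→5
Mean rank = (5 + 5) / 2 = 5.00

5.00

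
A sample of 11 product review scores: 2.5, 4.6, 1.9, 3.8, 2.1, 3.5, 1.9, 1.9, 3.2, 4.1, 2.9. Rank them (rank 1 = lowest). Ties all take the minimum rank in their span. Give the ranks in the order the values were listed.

5, 11, 1, 9, 4, 8, 1, 1, 7, 10, 6

Sorted (ascending): 1.9, 1.9, 1.9, 2.1, 2.5, 2.9, 3.2, 3.5, 3.8, 4.1, 4.6
The 3 values of 1.9 occupy positions 1–3 → each gets rank 1.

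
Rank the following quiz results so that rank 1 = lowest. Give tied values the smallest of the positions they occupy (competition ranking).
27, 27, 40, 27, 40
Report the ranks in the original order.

Sorted (ascending): 27, 27, 27, 40, 40
The 3 values of 27 occupy positions 1–3 → each gets rank 1.
The 2 values of 40 occupy positions 4–5 → each gets rank 4.

1, 1, 4, 1, 4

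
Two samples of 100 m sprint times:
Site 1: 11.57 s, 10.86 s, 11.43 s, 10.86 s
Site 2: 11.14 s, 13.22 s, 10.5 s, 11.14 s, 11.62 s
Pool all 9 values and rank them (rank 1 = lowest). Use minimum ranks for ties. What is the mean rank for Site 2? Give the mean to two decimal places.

5.20

Sorted (ascending): 10.5, 10.86, 10.86, 11.14, 11.14, 11.43, 11.57, 11.62, 13.22
The 2 values of 10.86 occupy positions 2–3 → each gets rank 2.
The 2 values of 11.14 occupy positions 4–5 → each gets rank 4.
Site 2 values → pooled ranks: 11.14→4, 13.22→9, 10.5→1, 11.14→4, 11.62→8
Mean rank = (4 + 9 + 1 + 4 + 8) / 5 = 5.20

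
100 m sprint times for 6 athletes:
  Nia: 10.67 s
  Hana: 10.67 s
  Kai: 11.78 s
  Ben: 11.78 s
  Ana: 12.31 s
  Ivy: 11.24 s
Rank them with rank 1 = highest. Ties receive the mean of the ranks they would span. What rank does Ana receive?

Sorted (descending): 12.31, 11.78, 11.78, 11.24, 10.67, 10.67
The 2 values of 11.78 occupy positions 2–3 → average rank (2+3)/2 = 2.5.
The 2 values of 10.67 occupy positions 5–6 → average rank (5+6)/2 = 5.5.
Ana has value 12.31 s → rank 1.

1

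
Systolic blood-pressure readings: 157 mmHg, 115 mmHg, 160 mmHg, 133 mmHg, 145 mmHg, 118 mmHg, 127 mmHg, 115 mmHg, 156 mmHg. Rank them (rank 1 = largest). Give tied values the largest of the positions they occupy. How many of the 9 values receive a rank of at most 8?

Sorted (descending): 160, 157, 156, 145, 133, 127, 118, 115, 115
The 2 values of 115 occupy positions 8–9 → each gets rank 9.
Ranks ≤ 8: {1, 2, 3, 4, 5, 6, 7} → 7 values.

7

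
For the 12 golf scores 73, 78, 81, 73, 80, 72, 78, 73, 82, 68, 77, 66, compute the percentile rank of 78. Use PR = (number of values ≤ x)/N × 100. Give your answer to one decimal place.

N = 12.
Strictly below 78: 7. Equal to 78: 2.
PR = 9/12 × 100 = 75.0

75.0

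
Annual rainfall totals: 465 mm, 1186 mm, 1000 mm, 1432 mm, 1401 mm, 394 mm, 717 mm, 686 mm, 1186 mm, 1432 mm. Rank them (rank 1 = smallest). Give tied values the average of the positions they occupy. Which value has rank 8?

Sorted (ascending): 394, 465, 686, 717, 1000, 1186, 1186, 1401, 1432, 1432
The 2 values of 1186 occupy positions 6–7 → average rank (6+7)/2 = 6.5.
The 2 values of 1432 occupy positions 9–10 → average rank (9+10)/2 = 9.5.
Rank 8 → value 1401.

1401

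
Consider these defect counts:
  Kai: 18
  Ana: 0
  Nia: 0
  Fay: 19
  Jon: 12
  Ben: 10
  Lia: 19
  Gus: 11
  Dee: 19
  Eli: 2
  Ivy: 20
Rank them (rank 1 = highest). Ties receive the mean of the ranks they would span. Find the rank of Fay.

3

Sorted (descending): 20, 19, 19, 19, 18, 12, 11, 10, 2, 0, 0
The 3 values of 19 occupy positions 2–4 → average rank 3.
The 2 values of 0 occupy positions 10–11 → average rank (10+11)/2 = 10.5.
Fay has value 19 → rank 3.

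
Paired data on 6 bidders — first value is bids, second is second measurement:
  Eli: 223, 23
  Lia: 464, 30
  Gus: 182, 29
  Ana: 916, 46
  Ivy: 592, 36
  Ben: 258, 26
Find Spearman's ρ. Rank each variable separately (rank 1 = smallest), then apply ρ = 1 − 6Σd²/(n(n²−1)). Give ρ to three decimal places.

Ranks of variable 1: 2, 4, 1, 6, 5, 3
Ranks of variable 2: 1, 4, 3, 6, 5, 2
d = r₁ − r₂: 1, 0, -2, 0, 0, 1
d²: 1, 0, 4, 0, 0, 1; Σd² = 6
ρ = 1 − 6·6/(6·35) = 1 − 36/210 = 0.829

0.829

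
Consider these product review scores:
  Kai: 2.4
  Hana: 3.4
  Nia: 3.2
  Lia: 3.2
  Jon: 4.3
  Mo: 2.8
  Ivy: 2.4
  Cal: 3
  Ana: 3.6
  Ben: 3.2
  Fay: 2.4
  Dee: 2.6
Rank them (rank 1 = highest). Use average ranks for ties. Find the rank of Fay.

Sorted (descending): 4.3, 3.6, 3.4, 3.2, 3.2, 3.2, 3, 2.8, 2.6, 2.4, 2.4, 2.4
The 3 values of 3.2 occupy positions 4–6 → average rank 5.
The 3 values of 2.4 occupy positions 10–12 → average rank 11.
Fay has value 2.4 → rank 11.

11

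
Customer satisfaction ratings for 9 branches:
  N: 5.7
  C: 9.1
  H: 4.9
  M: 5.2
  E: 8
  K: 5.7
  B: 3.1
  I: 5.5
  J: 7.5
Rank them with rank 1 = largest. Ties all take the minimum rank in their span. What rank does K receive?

4

Sorted (descending): 9.1, 8, 7.5, 5.7, 5.7, 5.5, 5.2, 4.9, 3.1
The 2 values of 5.7 occupy positions 4–5 → each gets rank 4.
K has value 5.7 → rank 4.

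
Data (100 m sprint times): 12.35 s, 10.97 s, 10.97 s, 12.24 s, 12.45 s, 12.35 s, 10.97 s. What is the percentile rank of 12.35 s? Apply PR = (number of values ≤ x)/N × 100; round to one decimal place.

N = 7.
Strictly below 12.35: 4. Equal to 12.35: 2.
PR = 6/7 × 100 = 85.7

85.7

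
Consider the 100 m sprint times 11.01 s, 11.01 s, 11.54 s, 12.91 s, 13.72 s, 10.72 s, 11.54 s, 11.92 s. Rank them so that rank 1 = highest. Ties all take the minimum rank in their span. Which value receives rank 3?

11.92

Sorted (descending): 13.72, 12.91, 11.92, 11.54, 11.54, 11.01, 11.01, 10.72
The 2 values of 11.54 occupy positions 4–5 → each gets rank 4.
The 2 values of 11.01 occupy positions 6–7 → each gets rank 6.
Rank 3 → value 11.92.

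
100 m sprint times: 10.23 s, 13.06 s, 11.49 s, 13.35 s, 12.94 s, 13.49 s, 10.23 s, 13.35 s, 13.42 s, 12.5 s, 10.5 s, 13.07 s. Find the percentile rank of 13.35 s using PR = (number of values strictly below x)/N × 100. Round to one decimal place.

N = 12.
Strictly below 13.35: 8. Equal to 13.35: 2.
PR = 8/12 × 100 = 66.7

66.7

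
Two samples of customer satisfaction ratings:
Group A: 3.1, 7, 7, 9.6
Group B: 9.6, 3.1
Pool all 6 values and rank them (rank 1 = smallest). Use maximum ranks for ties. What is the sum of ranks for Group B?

Sorted (ascending): 3.1, 3.1, 7, 7, 9.6, 9.6
The 2 values of 3.1 occupy positions 1–2 → each gets rank 2.
The 2 values of 7 occupy positions 3–4 → each gets rank 4.
The 2 values of 9.6 occupy positions 5–6 → each gets rank 6.
Group B values → pooled ranks: 9.6→6, 3.1→2
Rank sum = 6 + 2 = 8

8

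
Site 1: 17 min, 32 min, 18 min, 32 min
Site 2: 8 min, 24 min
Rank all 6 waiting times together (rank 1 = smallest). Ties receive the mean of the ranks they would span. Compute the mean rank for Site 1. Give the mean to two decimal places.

Sorted (ascending): 8, 17, 18, 24, 32, 32
The 2 values of 32 occupy positions 5–6 → average rank (5+6)/2 = 5.5.
Site 1 values → pooled ranks: 17→2, 32→5.5, 18→3, 32→5.5
Mean rank = (2 + 5.5 + 3 + 5.5) / 4 = 4.00

4.00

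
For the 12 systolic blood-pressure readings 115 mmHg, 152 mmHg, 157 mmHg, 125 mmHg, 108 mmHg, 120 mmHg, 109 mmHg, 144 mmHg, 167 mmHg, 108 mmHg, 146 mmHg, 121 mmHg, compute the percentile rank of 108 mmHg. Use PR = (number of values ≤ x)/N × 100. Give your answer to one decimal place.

16.7

N = 12.
Strictly below 108: 0. Equal to 108: 2.
PR = 2/12 × 100 = 16.7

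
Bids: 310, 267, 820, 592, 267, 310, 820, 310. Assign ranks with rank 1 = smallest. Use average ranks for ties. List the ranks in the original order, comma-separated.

Sorted (ascending): 267, 267, 310, 310, 310, 592, 820, 820
The 2 values of 267 occupy positions 1–2 → average rank (1+2)/2 = 1.5.
The 3 values of 310 occupy positions 3–5 → average rank 4.
The 2 values of 820 occupy positions 7–8 → average rank (7+8)/2 = 7.5.

4, 1.5, 7.5, 6, 1.5, 4, 7.5, 4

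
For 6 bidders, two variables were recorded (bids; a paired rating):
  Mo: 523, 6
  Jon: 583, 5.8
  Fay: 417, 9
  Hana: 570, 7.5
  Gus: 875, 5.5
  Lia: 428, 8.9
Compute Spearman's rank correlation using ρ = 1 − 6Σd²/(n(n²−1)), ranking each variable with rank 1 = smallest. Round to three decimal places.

Ranks of variable 1: 3, 5, 1, 4, 6, 2
Ranks of variable 2: 3, 2, 6, 4, 1, 5
d = r₁ − r₂: 0, 3, -5, 0, 5, -3
d²: 0, 9, 25, 0, 25, 9; Σd² = 68
ρ = 1 − 6·68/(6·35) = 1 − 408/210 = -0.943

-0.943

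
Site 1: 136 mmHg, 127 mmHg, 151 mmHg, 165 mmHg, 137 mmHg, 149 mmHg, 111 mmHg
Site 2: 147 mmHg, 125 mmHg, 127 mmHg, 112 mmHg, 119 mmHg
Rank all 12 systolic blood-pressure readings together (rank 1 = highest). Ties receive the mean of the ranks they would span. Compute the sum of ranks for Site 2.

41.5

Sorted (descending): 165, 151, 149, 147, 137, 136, 127, 127, 125, 119, 112, 111
The 2 values of 127 occupy positions 7–8 → average rank (7+8)/2 = 7.5.
Site 2 values → pooled ranks: 147→4, 125→9, 127→7.5, 112→11, 119→10
Rank sum = 4 + 9 + 7.5 + 11 + 10 = 41.5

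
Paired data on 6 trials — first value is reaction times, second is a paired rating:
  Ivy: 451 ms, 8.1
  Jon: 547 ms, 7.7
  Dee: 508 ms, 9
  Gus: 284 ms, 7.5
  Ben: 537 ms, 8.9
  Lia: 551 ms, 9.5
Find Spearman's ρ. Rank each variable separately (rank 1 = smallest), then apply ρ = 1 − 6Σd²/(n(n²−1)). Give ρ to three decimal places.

Ranks of variable 1: 2, 5, 3, 1, 4, 6
Ranks of variable 2: 3, 2, 5, 1, 4, 6
d = r₁ − r₂: -1, 3, -2, 0, 0, 0
d²: 1, 9, 4, 0, 0, 0; Σd² = 14
ρ = 1 − 6·14/(6·35) = 1 − 84/210 = 0.600

0.600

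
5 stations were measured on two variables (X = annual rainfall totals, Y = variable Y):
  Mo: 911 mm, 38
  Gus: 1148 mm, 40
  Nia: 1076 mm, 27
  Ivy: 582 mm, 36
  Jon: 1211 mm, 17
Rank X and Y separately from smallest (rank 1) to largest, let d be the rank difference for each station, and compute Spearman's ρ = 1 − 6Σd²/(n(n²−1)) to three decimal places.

-0.300

Ranks of variable 1: 2, 4, 3, 1, 5
Ranks of variable 2: 4, 5, 2, 3, 1
d = r₁ − r₂: -2, -1, 1, -2, 4
d²: 4, 1, 1, 4, 16; Σd² = 26
ρ = 1 − 6·26/(5·24) = 1 − 156/120 = -0.300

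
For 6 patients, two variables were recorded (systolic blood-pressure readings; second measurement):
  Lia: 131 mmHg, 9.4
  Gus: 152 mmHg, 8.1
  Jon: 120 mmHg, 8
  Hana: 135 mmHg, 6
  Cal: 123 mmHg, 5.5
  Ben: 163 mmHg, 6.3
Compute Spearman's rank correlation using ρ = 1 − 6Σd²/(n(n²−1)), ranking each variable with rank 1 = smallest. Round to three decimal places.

Ranks of variable 1: 3, 5, 1, 4, 2, 6
Ranks of variable 2: 6, 5, 4, 2, 1, 3
d = r₁ − r₂: -3, 0, -3, 2, 1, 3
d²: 9, 0, 9, 4, 1, 9; Σd² = 32
ρ = 1 − 6·32/(6·35) = 1 − 192/210 = 0.086

0.086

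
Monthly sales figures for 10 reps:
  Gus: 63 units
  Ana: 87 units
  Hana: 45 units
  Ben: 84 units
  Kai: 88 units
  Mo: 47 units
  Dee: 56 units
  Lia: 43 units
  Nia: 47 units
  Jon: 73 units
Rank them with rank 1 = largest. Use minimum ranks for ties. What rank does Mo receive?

Sorted (descending): 88, 87, 84, 73, 63, 56, 47, 47, 45, 43
The 2 values of 47 occupy positions 7–8 → each gets rank 7.
Mo has value 47 units → rank 7.

7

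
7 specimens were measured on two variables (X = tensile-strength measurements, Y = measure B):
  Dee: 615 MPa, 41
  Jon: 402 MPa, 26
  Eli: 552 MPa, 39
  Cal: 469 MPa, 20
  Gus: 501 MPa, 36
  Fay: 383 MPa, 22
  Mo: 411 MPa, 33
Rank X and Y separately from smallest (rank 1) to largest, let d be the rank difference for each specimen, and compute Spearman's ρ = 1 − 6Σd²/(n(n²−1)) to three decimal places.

0.786

Ranks of variable 1: 7, 2, 6, 4, 5, 1, 3
Ranks of variable 2: 7, 3, 6, 1, 5, 2, 4
d = r₁ − r₂: 0, -1, 0, 3, 0, -1, -1
d²: 0, 1, 0, 9, 0, 1, 1; Σd² = 12
ρ = 1 − 6·12/(7·48) = 1 − 72/336 = 0.786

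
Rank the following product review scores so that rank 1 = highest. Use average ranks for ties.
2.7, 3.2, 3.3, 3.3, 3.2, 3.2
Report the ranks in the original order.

Sorted (descending): 3.3, 3.3, 3.2, 3.2, 3.2, 2.7
The 2 values of 3.3 occupy positions 1–2 → average rank (1+2)/2 = 1.5.
The 3 values of 3.2 occupy positions 3–5 → average rank 4.

6, 4, 1.5, 1.5, 4, 4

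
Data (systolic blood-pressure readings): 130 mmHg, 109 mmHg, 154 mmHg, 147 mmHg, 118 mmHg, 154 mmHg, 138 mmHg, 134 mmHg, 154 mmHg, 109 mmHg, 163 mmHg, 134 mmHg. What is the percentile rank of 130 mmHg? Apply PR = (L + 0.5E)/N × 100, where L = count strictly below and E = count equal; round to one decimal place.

N = 12.
Strictly below 130: 3. Equal to 130: 1.
PR = (3 + 0.5·1)/12 × 100 = 29.2

29.2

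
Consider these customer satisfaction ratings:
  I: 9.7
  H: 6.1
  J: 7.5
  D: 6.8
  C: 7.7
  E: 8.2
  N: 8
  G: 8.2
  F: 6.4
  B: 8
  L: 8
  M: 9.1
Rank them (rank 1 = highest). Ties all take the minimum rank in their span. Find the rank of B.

5

Sorted (descending): 9.7, 9.1, 8.2, 8.2, 8, 8, 8, 7.7, 7.5, 6.8, 6.4, 6.1
The 2 values of 8.2 occupy positions 3–4 → each gets rank 3.
The 3 values of 8 occupy positions 5–7 → each gets rank 5.
B has value 8 → rank 5.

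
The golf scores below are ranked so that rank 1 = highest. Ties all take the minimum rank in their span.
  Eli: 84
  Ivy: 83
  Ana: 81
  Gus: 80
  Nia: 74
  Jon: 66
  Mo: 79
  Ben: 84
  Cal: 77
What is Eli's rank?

1

Sorted (descending): 84, 84, 83, 81, 80, 79, 77, 74, 66
The 2 values of 84 occupy positions 1–2 → each gets rank 1.
Eli has value 84 → rank 1.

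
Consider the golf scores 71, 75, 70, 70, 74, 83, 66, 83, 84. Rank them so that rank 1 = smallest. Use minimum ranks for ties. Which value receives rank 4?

71

Sorted (ascending): 66, 70, 70, 71, 74, 75, 83, 83, 84
The 2 values of 70 occupy positions 2–3 → each gets rank 2.
The 2 values of 83 occupy positions 7–8 → each gets rank 7.
Rank 4 → value 71.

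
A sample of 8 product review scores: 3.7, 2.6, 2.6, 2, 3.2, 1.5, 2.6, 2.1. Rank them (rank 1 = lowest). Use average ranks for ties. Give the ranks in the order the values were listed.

8, 5, 5, 2, 7, 1, 5, 3

Sorted (ascending): 1.5, 2, 2.1, 2.6, 2.6, 2.6, 3.2, 3.7
The 3 values of 2.6 occupy positions 4–6 → average rank 5.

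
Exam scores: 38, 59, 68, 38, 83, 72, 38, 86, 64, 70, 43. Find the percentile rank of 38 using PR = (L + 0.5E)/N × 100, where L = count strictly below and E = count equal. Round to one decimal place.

N = 11.
Strictly below 38: 0. Equal to 38: 3.
PR = (0 + 0.5·3)/11 × 100 = 13.6

13.6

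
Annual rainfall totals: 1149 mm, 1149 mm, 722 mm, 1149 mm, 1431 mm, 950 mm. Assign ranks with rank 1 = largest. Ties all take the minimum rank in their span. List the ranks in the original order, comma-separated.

Sorted (descending): 1431, 1149, 1149, 1149, 950, 722
The 3 values of 1149 occupy positions 2–4 → each gets rank 2.

2, 2, 6, 2, 1, 5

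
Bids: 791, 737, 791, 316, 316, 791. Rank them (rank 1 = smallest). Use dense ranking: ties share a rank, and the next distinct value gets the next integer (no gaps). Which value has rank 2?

737

Sorted (ascending): 316, 316, 737, 791, 791, 791
The 2 values of 316 share dense rank 1.
The 3 values of 791 share dense rank 3.
Remaining distinct values take the next consecutive integers.
Rank 2 → value 737.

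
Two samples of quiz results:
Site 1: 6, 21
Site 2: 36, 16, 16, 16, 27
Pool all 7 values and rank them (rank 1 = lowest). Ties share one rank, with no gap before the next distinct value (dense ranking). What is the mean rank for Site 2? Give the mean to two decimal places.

Sorted (ascending): 6, 16, 16, 16, 21, 27, 36
The 3 values of 16 share dense rank 2.
Remaining distinct values take the next consecutive integers.
Site 2 values → pooled ranks: 36→5, 16→2, 16→2, 16→2, 27→4
Mean rank = (5 + 2 + 2 + 2 + 4) / 5 = 3.00

3.00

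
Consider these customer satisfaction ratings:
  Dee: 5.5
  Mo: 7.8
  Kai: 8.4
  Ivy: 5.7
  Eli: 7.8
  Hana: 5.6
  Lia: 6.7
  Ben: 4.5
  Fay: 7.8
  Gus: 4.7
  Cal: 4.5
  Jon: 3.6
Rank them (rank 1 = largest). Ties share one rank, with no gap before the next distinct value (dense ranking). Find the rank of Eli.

Sorted (descending): 8.4, 7.8, 7.8, 7.8, 6.7, 5.7, 5.6, 5.5, 4.7, 4.5, 4.5, 3.6
The 3 values of 7.8 share dense rank 2.
The 2 values of 4.5 share dense rank 8.
Remaining distinct values take the next consecutive integers.
Eli has value 7.8 → rank 2.

2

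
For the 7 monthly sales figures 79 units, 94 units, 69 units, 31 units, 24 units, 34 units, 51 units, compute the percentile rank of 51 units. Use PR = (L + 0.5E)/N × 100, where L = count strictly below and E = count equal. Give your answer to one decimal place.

50.0

N = 7.
Strictly below 51: 3. Equal to 51: 1.
PR = (3 + 0.5·1)/7 × 100 = 50.0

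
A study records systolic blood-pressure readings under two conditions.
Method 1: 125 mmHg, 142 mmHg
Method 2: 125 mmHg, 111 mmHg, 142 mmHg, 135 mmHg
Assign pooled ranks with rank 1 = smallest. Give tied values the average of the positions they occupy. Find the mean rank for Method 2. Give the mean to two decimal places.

3.25

Sorted (ascending): 111, 125, 125, 135, 142, 142
The 2 values of 125 occupy positions 2–3 → average rank (2+3)/2 = 2.5.
The 2 values of 142 occupy positions 5–6 → average rank (5+6)/2 = 5.5.
Method 2 values → pooled ranks: 125→2.5, 111→1, 142→5.5, 135→4
Mean rank = (2.5 + 1 + 5.5 + 4) / 4 = 3.25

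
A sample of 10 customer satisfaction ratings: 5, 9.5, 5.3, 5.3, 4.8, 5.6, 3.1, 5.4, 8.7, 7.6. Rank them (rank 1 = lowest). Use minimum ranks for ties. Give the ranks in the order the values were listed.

Sorted (ascending): 3.1, 4.8, 5, 5.3, 5.3, 5.4, 5.6, 7.6, 8.7, 9.5
The 2 values of 5.3 occupy positions 4–5 → each gets rank 4.

3, 10, 4, 4, 2, 7, 1, 6, 9, 8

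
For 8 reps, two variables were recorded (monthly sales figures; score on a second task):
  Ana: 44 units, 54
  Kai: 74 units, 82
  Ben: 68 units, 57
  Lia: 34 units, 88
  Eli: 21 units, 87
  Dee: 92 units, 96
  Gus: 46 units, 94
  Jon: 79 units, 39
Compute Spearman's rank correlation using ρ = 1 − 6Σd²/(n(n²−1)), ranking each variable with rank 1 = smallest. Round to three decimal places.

Ranks of variable 1: 3, 6, 5, 2, 1, 8, 4, 7
Ranks of variable 2: 2, 4, 3, 6, 5, 8, 7, 1
d = r₁ − r₂: 1, 2, 2, -4, -4, 0, -3, 6
d²: 1, 4, 4, 16, 16, 0, 9, 36; Σd² = 86
ρ = 1 − 6·86/(8·63) = 1 − 516/504 = -0.024

-0.024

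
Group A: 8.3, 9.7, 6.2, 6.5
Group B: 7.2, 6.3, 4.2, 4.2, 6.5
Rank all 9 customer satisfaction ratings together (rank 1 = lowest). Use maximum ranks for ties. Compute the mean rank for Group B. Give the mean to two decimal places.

4.20

Sorted (ascending): 4.2, 4.2, 6.2, 6.3, 6.5, 6.5, 7.2, 8.3, 9.7
The 2 values of 4.2 occupy positions 1–2 → each gets rank 2.
The 2 values of 6.5 occupy positions 5–6 → each gets rank 6.
Group B values → pooled ranks: 7.2→7, 6.3→4, 4.2→2, 4.2→2, 6.5→6
Mean rank = (7 + 4 + 2 + 2 + 6) / 5 = 4.20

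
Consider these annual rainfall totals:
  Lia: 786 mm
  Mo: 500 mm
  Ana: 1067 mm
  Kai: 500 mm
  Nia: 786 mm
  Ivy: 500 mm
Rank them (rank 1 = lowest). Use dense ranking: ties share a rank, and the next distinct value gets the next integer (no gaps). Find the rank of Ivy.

Sorted (ascending): 500, 500, 500, 786, 786, 1067
The 3 values of 500 share dense rank 1.
The 2 values of 786 share dense rank 2.
Remaining distinct values take the next consecutive integers.
Ivy has value 500 mm → rank 1.

1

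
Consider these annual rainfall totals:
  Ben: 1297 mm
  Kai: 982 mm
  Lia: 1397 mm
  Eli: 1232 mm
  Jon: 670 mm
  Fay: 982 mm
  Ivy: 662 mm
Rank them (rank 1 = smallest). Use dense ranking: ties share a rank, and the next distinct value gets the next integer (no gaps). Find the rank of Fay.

3

Sorted (ascending): 662, 670, 982, 982, 1232, 1297, 1397
The 2 values of 982 share dense rank 3.
Remaining distinct values take the next consecutive integers.
Fay has value 982 mm → rank 3.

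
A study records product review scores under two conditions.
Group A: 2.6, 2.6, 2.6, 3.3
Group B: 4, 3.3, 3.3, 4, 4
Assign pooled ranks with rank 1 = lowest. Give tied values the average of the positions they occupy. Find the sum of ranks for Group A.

11

Sorted (ascending): 2.6, 2.6, 2.6, 3.3, 3.3, 3.3, 4, 4, 4
The 3 values of 2.6 occupy positions 1–3 → average rank 2.
The 3 values of 3.3 occupy positions 4–6 → average rank 5.
The 3 values of 4 occupy positions 7–9 → average rank 8.
Group A values → pooled ranks: 2.6→2, 2.6→2, 2.6→2, 3.3→5
Rank sum = 2 + 2 + 2 + 5 = 11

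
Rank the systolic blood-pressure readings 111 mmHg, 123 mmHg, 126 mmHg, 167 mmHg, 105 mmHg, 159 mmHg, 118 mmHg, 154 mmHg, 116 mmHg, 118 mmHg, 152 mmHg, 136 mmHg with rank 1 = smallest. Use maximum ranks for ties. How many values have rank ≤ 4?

3

Sorted (ascending): 105, 111, 116, 118, 118, 123, 126, 136, 152, 154, 159, 167
The 2 values of 118 occupy positions 4–5 → each gets rank 5.
Ranks ≤ 4: {1, 2, 3} → 3 values.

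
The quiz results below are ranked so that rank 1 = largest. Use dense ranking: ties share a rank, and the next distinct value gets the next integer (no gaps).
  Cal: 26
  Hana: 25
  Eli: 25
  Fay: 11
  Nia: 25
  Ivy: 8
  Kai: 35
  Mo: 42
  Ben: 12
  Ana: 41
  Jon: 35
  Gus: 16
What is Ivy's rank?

9

Sorted (descending): 42, 41, 35, 35, 26, 25, 25, 25, 16, 12, 11, 8
The 2 values of 35 share dense rank 3.
The 3 values of 25 share dense rank 5.
Remaining distinct values take the next consecutive integers.
Ivy has value 8 → rank 9.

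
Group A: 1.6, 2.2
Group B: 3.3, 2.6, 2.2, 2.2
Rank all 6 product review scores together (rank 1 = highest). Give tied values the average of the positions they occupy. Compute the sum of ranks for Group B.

Sorted (descending): 3.3, 2.6, 2.2, 2.2, 2.2, 1.6
The 3 values of 2.2 occupy positions 3–5 → average rank 4.
Group B values → pooled ranks: 3.3→1, 2.6→2, 2.2→4, 2.2→4
Rank sum = 1 + 2 + 4 + 4 = 11

11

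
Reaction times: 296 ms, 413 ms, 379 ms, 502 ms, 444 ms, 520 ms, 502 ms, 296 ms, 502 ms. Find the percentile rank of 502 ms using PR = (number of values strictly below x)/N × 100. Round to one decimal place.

N = 9.
Strictly below 502: 5. Equal to 502: 3.
PR = 5/9 × 100 = 55.6

55.6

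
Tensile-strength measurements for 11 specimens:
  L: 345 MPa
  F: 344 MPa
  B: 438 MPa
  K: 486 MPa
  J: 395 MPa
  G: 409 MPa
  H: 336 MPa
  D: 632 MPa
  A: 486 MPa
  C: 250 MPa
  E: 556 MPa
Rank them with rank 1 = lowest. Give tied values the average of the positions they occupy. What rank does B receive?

7

Sorted (ascending): 250, 336, 344, 345, 395, 409, 438, 486, 486, 556, 632
The 2 values of 486 occupy positions 8–9 → average rank (8+9)/2 = 8.5.
B has value 438 MPa → rank 7.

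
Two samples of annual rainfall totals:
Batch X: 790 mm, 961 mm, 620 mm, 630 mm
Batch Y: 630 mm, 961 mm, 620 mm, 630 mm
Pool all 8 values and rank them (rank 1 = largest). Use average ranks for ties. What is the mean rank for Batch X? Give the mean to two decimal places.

4.25

Sorted (descending): 961, 961, 790, 630, 630, 630, 620, 620
The 2 values of 961 occupy positions 1–2 → average rank (1+2)/2 = 1.5.
The 3 values of 630 occupy positions 4–6 → average rank 5.
The 2 values of 620 occupy positions 7–8 → average rank (7+8)/2 = 7.5.
Batch X values → pooled ranks: 790→3, 961→1.5, 620→7.5, 630→5
Mean rank = (3 + 1.5 + 7.5 + 5) / 4 = 4.25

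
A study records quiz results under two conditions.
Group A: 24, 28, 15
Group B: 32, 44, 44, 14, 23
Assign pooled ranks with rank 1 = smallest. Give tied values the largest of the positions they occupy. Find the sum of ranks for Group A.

11

Sorted (ascending): 14, 15, 23, 24, 28, 32, 44, 44
The 2 values of 44 occupy positions 7–8 → each gets rank 8.
Group A values → pooled ranks: 24→4, 28→5, 15→2
Rank sum = 4 + 5 + 2 = 11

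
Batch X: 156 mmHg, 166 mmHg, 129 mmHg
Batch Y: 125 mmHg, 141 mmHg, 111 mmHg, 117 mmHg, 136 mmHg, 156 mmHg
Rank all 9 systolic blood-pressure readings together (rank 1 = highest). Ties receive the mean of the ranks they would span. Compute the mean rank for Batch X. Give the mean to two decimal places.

Sorted (descending): 166, 156, 156, 141, 136, 129, 125, 117, 111
The 2 values of 156 occupy positions 2–3 → average rank (2+3)/2 = 2.5.
Batch X values → pooled ranks: 156→2.5, 166→1, 129→6
Mean rank = (2.5 + 1 + 6) / 3 = 3.17

3.17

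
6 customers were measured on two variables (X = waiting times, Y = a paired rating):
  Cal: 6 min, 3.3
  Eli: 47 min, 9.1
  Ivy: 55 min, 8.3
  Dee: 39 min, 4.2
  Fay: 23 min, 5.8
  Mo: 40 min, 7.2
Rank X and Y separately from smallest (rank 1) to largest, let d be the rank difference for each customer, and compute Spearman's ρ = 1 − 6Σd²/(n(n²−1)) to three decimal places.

0.886

Ranks of variable 1: 1, 5, 6, 3, 2, 4
Ranks of variable 2: 1, 6, 5, 2, 3, 4
d = r₁ − r₂: 0, -1, 1, 1, -1, 0
d²: 0, 1, 1, 1, 1, 0; Σd² = 4
ρ = 1 − 6·4/(6·35) = 1 − 24/210 = 0.886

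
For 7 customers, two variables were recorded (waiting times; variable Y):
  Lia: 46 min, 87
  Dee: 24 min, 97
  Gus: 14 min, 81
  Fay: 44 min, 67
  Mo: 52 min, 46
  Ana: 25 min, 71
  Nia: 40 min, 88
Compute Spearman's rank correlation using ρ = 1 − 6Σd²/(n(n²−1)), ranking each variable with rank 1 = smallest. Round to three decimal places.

Ranks of variable 1: 6, 2, 1, 5, 7, 3, 4
Ranks of variable 2: 5, 7, 4, 2, 1, 3, 6
d = r₁ − r₂: 1, -5, -3, 3, 6, 0, -2
d²: 1, 25, 9, 9, 36, 0, 4; Σd² = 84
ρ = 1 − 6·84/(7·48) = 1 − 504/336 = -0.500

-0.500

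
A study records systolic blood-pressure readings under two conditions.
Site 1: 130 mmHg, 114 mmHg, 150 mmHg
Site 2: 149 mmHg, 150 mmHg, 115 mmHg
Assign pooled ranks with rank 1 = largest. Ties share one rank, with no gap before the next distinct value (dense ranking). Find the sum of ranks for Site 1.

9

Sorted (descending): 150, 150, 149, 130, 115, 114
The 2 values of 150 share dense rank 1.
Remaining distinct values take the next consecutive integers.
Site 1 values → pooled ranks: 130→3, 114→5, 150→1
Rank sum = 3 + 5 + 1 = 9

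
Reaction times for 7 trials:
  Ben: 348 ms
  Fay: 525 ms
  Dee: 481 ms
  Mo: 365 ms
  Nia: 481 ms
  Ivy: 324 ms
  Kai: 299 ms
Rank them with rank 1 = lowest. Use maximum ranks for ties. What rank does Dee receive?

6

Sorted (ascending): 299, 324, 348, 365, 481, 481, 525
The 2 values of 481 occupy positions 5–6 → each gets rank 6.
Dee has value 481 ms → rank 6.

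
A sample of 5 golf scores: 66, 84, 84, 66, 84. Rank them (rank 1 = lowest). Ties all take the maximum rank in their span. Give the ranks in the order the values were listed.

Sorted (ascending): 66, 66, 84, 84, 84
The 2 values of 66 occupy positions 1–2 → each gets rank 2.
The 3 values of 84 occupy positions 3–5 → each gets rank 5.

2, 5, 5, 2, 5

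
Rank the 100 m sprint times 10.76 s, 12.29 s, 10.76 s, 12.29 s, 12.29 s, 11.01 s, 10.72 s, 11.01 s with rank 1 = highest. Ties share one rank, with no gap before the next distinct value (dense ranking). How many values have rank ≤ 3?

Sorted (descending): 12.29, 12.29, 12.29, 11.01, 11.01, 10.76, 10.76, 10.72
The 3 values of 12.29 share dense rank 1.
The 2 values of 11.01 share dense rank 2.
The 2 values of 10.76 share dense rank 3.
Remaining distinct values take the next consecutive integers.
Ranks ≤ 3: {1, 1, 1, 2, 2, 3, 3} → 7 values.

7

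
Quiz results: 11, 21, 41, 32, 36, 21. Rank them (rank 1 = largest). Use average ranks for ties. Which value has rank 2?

Sorted (descending): 41, 36, 32, 21, 21, 11
The 2 values of 21 occupy positions 4–5 → average rank (4+5)/2 = 4.5.
Rank 2 → value 36.

36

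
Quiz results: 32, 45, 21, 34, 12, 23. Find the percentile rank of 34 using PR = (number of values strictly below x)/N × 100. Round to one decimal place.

N = 6.
Strictly below 34: 4. Equal to 34: 1.
PR = 4/6 × 100 = 66.7

66.7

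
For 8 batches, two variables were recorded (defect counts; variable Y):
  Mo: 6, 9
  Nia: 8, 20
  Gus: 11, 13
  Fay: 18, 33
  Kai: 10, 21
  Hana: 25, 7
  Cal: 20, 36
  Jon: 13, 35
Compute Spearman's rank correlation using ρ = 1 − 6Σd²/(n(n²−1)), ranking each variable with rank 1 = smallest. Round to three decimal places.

0.238

Ranks of variable 1: 1, 2, 4, 6, 3, 8, 7, 5
Ranks of variable 2: 2, 4, 3, 6, 5, 1, 8, 7
d = r₁ − r₂: -1, -2, 1, 0, -2, 7, -1, -2
d²: 1, 4, 1, 0, 4, 49, 1, 4; Σd² = 64
ρ = 1 − 6·64/(8·63) = 1 − 384/504 = 0.238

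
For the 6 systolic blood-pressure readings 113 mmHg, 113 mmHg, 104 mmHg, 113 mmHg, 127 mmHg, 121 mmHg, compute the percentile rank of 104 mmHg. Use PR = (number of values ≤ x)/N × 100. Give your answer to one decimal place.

16.7

N = 6.
Strictly below 104: 0. Equal to 104: 1.
PR = 1/6 × 100 = 16.7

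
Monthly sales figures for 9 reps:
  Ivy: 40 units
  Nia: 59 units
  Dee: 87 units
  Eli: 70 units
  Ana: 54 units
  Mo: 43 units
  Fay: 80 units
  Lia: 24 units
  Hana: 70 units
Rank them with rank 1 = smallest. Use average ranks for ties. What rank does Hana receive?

6.5

Sorted (ascending): 24, 40, 43, 54, 59, 70, 70, 80, 87
The 2 values of 70 occupy positions 6–7 → average rank (6+7)/2 = 6.5.
Hana has value 70 units → rank 6.5.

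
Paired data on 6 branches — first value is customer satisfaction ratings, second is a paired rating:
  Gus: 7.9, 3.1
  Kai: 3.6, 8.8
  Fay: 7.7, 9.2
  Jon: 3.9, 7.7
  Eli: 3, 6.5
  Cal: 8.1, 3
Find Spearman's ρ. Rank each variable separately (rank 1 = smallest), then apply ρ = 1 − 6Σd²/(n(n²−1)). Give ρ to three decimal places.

-0.486

Ranks of variable 1: 5, 2, 4, 3, 1, 6
Ranks of variable 2: 2, 5, 6, 4, 3, 1
d = r₁ − r₂: 3, -3, -2, -1, -2, 5
d²: 9, 9, 4, 1, 4, 25; Σd² = 52
ρ = 1 − 6·52/(6·35) = 1 − 312/210 = -0.486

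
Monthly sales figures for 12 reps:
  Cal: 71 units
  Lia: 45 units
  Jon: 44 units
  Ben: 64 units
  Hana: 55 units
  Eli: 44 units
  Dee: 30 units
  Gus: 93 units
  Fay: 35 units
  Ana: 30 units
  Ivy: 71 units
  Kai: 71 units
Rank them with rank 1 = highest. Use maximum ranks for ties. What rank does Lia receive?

Sorted (descending): 93, 71, 71, 71, 64, 55, 45, 44, 44, 35, 30, 30
The 3 values of 71 occupy positions 2–4 → each gets rank 4.
The 2 values of 44 occupy positions 8–9 → each gets rank 9.
The 2 values of 30 occupy positions 11–12 → each gets rank 12.
Lia has value 45 units → rank 7.

7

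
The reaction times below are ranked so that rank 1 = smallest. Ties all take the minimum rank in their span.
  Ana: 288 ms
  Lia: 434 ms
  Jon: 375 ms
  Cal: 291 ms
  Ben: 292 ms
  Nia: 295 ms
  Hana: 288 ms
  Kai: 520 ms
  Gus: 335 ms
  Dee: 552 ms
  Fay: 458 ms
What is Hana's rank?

1

Sorted (ascending): 288, 288, 291, 292, 295, 335, 375, 434, 458, 520, 552
The 2 values of 288 occupy positions 1–2 → each gets rank 1.
Hana has value 288 ms → rank 1.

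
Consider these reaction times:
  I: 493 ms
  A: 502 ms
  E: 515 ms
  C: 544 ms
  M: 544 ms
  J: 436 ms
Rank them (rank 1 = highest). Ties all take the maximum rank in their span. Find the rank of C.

2

Sorted (descending): 544, 544, 515, 502, 493, 436
The 2 values of 544 occupy positions 1–2 → each gets rank 2.
C has value 544 ms → rank 2.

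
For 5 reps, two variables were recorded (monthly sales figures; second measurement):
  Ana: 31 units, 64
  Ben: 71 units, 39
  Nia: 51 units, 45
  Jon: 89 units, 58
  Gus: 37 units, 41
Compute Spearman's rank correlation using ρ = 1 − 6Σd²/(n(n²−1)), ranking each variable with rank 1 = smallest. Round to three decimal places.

Ranks of variable 1: 1, 4, 3, 5, 2
Ranks of variable 2: 5, 1, 3, 4, 2
d = r₁ − r₂: -4, 3, 0, 1, 0
d²: 16, 9, 0, 1, 0; Σd² = 26
ρ = 1 − 6·26/(5·24) = 1 − 156/120 = -0.300

-0.300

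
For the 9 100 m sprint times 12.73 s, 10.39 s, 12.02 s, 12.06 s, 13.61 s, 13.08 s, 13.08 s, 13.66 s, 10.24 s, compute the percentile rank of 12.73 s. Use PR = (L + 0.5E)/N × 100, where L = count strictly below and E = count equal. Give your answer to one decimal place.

N = 9.
Strictly below 12.73: 4. Equal to 12.73: 1.
PR = (4 + 0.5·1)/9 × 100 = 50.0

50.0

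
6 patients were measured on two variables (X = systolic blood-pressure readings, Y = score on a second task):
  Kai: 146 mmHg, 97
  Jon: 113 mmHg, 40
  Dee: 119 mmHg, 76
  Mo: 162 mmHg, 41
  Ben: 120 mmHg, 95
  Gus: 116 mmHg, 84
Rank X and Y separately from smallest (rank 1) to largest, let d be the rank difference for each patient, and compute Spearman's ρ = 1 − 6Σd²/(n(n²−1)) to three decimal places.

Ranks of variable 1: 5, 1, 3, 6, 4, 2
Ranks of variable 2: 6, 1, 3, 2, 5, 4
d = r₁ − r₂: -1, 0, 0, 4, -1, -2
d²: 1, 0, 0, 16, 1, 4; Σd² = 22
ρ = 1 − 6·22/(6·35) = 1 − 132/210 = 0.371

0.371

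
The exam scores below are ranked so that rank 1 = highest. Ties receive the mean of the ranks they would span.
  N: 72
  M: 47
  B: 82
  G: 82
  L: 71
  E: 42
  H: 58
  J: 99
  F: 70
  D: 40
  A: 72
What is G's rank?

2.5

Sorted (descending): 99, 82, 82, 72, 72, 71, 70, 58, 47, 42, 40
The 2 values of 82 occupy positions 2–3 → average rank (2+3)/2 = 2.5.
The 2 values of 72 occupy positions 4–5 → average rank (4+5)/2 = 4.5.
G has value 82 → rank 2.5.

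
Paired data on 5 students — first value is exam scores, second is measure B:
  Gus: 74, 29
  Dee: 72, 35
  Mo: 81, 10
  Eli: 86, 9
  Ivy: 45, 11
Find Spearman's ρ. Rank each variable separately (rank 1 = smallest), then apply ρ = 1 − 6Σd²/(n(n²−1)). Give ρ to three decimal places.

Ranks of variable 1: 3, 2, 4, 5, 1
Ranks of variable 2: 4, 5, 2, 1, 3
d = r₁ − r₂: -1, -3, 2, 4, -2
d²: 1, 9, 4, 16, 4; Σd² = 34
ρ = 1 − 6·34/(5·24) = 1 − 204/120 = -0.700

-0.700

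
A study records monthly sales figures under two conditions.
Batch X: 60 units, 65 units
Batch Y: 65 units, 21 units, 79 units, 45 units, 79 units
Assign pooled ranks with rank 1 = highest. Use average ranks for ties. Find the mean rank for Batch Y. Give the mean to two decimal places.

3.90

Sorted (descending): 79, 79, 65, 65, 60, 45, 21
The 2 values of 79 occupy positions 1–2 → average rank (1+2)/2 = 1.5.
The 2 values of 65 occupy positions 3–4 → average rank (3+4)/2 = 3.5.
Batch Y values → pooled ranks: 65→3.5, 21→7, 79→1.5, 45→6, 79→1.5
Mean rank = (3.5 + 7 + 1.5 + 6 + 1.5) / 5 = 3.90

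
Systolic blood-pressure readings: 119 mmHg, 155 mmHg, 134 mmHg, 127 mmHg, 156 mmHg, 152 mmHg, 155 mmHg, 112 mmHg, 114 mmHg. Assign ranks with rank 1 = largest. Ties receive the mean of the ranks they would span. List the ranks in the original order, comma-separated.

Sorted (descending): 156, 155, 155, 152, 134, 127, 119, 114, 112
The 2 values of 155 occupy positions 2–3 → average rank (2+3)/2 = 2.5.

7, 2.5, 5, 6, 1, 4, 2.5, 9, 8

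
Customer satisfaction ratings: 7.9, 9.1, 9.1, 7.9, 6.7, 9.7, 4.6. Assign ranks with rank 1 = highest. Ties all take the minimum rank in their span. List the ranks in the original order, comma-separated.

Sorted (descending): 9.7, 9.1, 9.1, 7.9, 7.9, 6.7, 4.6
The 2 values of 9.1 occupy positions 2–3 → each gets rank 2.
The 2 values of 7.9 occupy positions 4–5 → each gets rank 4.

4, 2, 2, 4, 6, 1, 7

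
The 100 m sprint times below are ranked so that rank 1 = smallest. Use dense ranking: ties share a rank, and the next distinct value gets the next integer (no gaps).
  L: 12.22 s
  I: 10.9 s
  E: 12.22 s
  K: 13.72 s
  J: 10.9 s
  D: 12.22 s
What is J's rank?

Sorted (ascending): 10.9, 10.9, 12.22, 12.22, 12.22, 13.72
The 2 values of 10.9 share dense rank 1.
The 3 values of 12.22 share dense rank 2.
Remaining distinct values take the next consecutive integers.
J has value 10.9 s → rank 1.

1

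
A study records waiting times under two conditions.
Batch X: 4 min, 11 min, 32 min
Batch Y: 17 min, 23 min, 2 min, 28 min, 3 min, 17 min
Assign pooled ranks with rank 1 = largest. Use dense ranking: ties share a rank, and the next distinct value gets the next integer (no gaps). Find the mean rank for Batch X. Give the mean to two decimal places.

4.00

Sorted (descending): 32, 28, 23, 17, 17, 11, 4, 3, 2
The 2 values of 17 share dense rank 4.
Remaining distinct values take the next consecutive integers.
Batch X values → pooled ranks: 4→6, 11→5, 32→1
Mean rank = (6 + 5 + 1) / 3 = 4.00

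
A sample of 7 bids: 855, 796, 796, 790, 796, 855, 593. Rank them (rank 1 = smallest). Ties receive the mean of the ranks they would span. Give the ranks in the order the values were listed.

6.5, 4, 4, 2, 4, 6.5, 1

Sorted (ascending): 593, 790, 796, 796, 796, 855, 855
The 3 values of 796 occupy positions 3–5 → average rank 4.
The 2 values of 855 occupy positions 6–7 → average rank (6+7)/2 = 6.5.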